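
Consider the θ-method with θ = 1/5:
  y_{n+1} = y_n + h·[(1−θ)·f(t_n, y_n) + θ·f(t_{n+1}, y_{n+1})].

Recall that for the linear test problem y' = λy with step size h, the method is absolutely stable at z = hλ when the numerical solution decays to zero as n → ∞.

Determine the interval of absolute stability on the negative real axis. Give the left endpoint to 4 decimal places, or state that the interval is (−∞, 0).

Test eqn y'=λy, z=hλ:
  y_{n+1} = y_n + z·[4/5·y_n + 1/5·y_{n+1}] ⇒ (1 − 1/5z)y_{n+1} = (1 + 4/5z)y_n
  ⇒ R(z) = (1 + 4/5z)/(1 − 1/5z).

Need |R(x)|<1, x<0.
x=-0.36: |R|=0.6642
R=−1: 1+4/5x = −1+1/5x ⇒ -3/5x=2 ⇒ x=2/(-3/5)=-3.3333
Confirm numerically:
  x=-2.169: |R|=0.51276 <1
  x=-1.676: |R|=0.25524 <1
  x=-1.665: |R|=0.24906 <1
  x=-3.800: |R|=1.15909 >1
  x=-3.536: |R|=1.07123 >1
Interval (-3.3333, 0).

(-3.3333, 0).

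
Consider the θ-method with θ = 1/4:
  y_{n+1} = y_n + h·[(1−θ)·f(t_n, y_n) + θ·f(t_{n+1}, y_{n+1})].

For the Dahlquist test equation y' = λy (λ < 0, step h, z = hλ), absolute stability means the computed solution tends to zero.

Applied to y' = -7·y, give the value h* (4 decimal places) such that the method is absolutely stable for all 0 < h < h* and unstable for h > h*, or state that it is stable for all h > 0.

On y'=λy, z=hλ:
  y_{n+1} = y_n + z·[3/4·y_n + 1/4·y_{n+1}] ⇒ (1 − 1/4z)y_{n+1} = (1 + 3/4z)y_n
  Hence R(z) = (1 + 3/4z)/(1 − 1/4z).

Solve |R(x)|<1 on ℝ⁻.
x=-1.56: |R|=0.1223
R=−1: 1+3/4x = −1+1/4x ⇒ -1/2x=2 ⇒ x=2/(-1/2)=-4.0000
Confirm numerically:
  x=-3.607: |R|=0.89667 <1
  x=-3.403: |R|=0.83871 <1
  x=-2.752: |R|=0.63033 <1
  x=-2.344: |R|=0.47793 <1
  x=-4.551: |R|=1.12887 >1
  x=-4.117: |R|=1.02883 >1
Stable set (-4.0000, 0).

(-4.0000,0); λ=-7 ⇒ h* = (4)/7 = 0.5714.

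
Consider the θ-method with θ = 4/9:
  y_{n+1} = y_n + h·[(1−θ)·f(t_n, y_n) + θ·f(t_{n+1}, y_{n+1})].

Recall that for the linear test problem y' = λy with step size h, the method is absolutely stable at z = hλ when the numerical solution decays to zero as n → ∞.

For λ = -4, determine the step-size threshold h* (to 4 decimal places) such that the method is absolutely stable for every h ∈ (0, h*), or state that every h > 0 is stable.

(-18.0000,0); λ=-4 ⇒ h* = (18)/4 = 4.5000.

With y'=λy (z=hλ):
  y_{n+1} = y_n + z·[5/9·y_n + 4/9·y_{n+1}] ⇒ (1 − 4/9z)y_{n+1} = (1 + 5/9z)y_n
  Hence R(z) = (1 + 5/9z)/(1 − 4/9z).

Boundary: |R(x)|=1, x<0.
x=-0.9: |R|=0.3571
R=−1: 1+5/9x = −1+4/9x ⇒ -1/9x=2 ⇒ x=2/(-1/9)=-18.0000
Confirm numerically:
  x=-9.899: |R|=0.83330 <1
  x=-9.615: |R|=0.82332 <1
  x=-8.713: |R|=0.78822 <1
  x=-7.996: |R|=0.75590 <1
  x=-18.495: |R|=1.00597 >1
  x=-18.269: |R|=1.00328 >1
  x=-18.029: |R|=1.00036 >1
Interval (-18.0000, 0).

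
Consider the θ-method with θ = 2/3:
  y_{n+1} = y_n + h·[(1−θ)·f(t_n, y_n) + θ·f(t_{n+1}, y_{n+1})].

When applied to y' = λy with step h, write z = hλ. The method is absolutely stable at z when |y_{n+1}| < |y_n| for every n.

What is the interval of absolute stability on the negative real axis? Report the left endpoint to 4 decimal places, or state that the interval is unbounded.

Set f=λy, z=hλ:
  y_{n+1} = y_n + z·[1/3·y_n + 2/3·y_{n+1}] ⇒ (1 − 2/3z)y_{n+1} = (1 + 1/3z)y_n
  R(z) = (1 + 1/3z)/(1 − 2/3z).

Solve |R(x)|<1 on ℝ⁻.
x=-1.48: |R|=0.2550
x=-2: |R|=0.1429
x=-10: |R|=0.3043
x=-100: |R|=0.4778
θ=2/3≥1/2 ⇒ |1+1/3x|<|1−2/3x| ∀x<0 ⇒ unbounded interval.

(−∞, 0) — no finite endpoint.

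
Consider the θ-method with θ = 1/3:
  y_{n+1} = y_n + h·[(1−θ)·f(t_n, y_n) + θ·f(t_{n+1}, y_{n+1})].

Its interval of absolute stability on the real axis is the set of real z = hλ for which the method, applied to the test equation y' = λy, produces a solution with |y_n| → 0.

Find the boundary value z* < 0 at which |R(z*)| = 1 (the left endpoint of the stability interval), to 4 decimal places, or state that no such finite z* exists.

z* = -6.0000.

On y'=λy, z=hλ:
  y_{n+1} = y_n + z·[2/3·y_n + 1/3·y_{n+1}] ⇒ (1 − 1/3z)y_{n+1} = (1 + 2/3z)y_n
  so R(z) = (1 + 2/3z)/(1 − 1/3z).

Need |R(x)|<1, x<0.
x=-1.4: |R|=0.0455
R=−1: 1+2/3x = −1+1/3x ⇒ -1/3x=2 ⇒ x=2/(-1/3)=-6.0000
Confirm numerically:
  x=-5.835: |R|=0.98132 <1
  x=-5.806: |R|=0.97797 <1
  x=-5.500: |R|=0.94118 <1
  x=-6.419: |R|=1.04448 >1
  x=-6.236: |R|=1.02555 >1
So |R|<1 on (-6.0000, 0).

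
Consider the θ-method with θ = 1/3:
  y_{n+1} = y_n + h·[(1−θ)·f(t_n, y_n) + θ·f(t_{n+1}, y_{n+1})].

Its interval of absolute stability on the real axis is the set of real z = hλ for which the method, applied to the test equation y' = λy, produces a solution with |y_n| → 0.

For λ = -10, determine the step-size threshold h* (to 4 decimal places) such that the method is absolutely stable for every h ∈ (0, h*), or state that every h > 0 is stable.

With y'=λy (z=hλ):
  y_{n+1} = y_n + z·[2/3·y_n + 1/3·y_{n+1}] ⇒ (1 − 1/3z)y_{n+1} = (1 + 2/3z)y_n
  R(z) = (1 + 2/3z)/(1 − 1/3z).

Find x<0 with |R(x)|<1.
x=-1.56: |R|=0.0263
R=−1: 1+2/3x = −1+1/3x ⇒ -1/3x=2 ⇒ x=2/(-1/3)=-6.0000
Confirm numerically:
  x=-5.888: |R|=0.98740 <1
  x=-4.743: |R|=0.83766 <1
  x=-3.506: |R|=0.61666 <1
  x=-6.398: |R|=1.04235 >1
  x=-6.353: |R|=1.03774 >1
  x=-6.071: |R|=1.00783 >1
Stable set (-6.0000, 0).

(-6.0000,0); λ=-10 ⇒ h* = (6)/10 = 0.6000.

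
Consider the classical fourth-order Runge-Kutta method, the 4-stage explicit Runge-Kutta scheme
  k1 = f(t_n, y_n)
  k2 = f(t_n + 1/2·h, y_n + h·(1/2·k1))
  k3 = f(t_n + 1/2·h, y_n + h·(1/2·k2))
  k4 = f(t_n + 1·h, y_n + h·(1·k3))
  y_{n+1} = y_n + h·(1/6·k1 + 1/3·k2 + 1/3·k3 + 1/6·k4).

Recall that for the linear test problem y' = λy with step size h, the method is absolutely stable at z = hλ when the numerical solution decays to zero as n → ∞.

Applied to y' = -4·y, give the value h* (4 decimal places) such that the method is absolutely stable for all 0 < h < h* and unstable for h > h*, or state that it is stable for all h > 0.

Test eqn y'=λy, z=hλ:
  order 4, 4-stage ⇒ R(z)=1+z+z^2/2+z^3/6+z^4/24
  (e.g. R(-1.21)=0.31611, |R|=0.31611)

Need |R(x)|<1, x<0.
x=-1.21: |R|=0.3161
|R(-2.82)|=1.0536 |R(-0.81)|=0.4474 |R(-0.69)|=0.5027
Bisect:
  x_lo=-3.4914 |R|=2.7018  x_hi=-0.2080 |R|=0.8122
  mid=-1.84971 |R|=0.29399 →hi
  mid=-2.67058 |R|=0.84038 →hi
  mid=-3.08101 |R|=1.54540 →lo
  mid=-2.87579 |R|=1.14524 →lo
  mid=-2.77318 |R|=0.98190 →hi
  mid=-2.82449 |R|=1.06072 →lo
  mid=-2.79884 |R|=1.02061 →lo
  mid=-2.78601 |R|=1.00108 →lo
  mid=-2.77960 |R|=0.99145 →hi
  mid=-2.78280 |R|=0.99625 →hi
  ...
  [-2.78541,-2.78521] ⇒ x*=-2.7853
So |R|<1 on (-2.7853, 0).

(-2.7853,0); λ=-4 ⇒ h* = 0.6963.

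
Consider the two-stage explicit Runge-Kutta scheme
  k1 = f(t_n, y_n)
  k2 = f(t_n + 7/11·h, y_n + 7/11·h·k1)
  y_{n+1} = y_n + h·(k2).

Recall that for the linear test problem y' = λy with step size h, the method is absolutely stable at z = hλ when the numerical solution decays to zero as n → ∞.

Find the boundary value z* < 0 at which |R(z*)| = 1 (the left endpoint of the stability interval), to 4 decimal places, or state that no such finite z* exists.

With y'=λy (z=hλ):
  k1=λy_n ⇒ h·k1=z·y_n;  k2=λ(1+7/11z)y_n ⇒ h·k2=z(1+7/11z)y_n
  y_{n+1}/y_n = 1 + z(1+7/11z) = 1 + z + 7/11z²
  so R(z) = 1 + z + 7/11z².

Solve |R(x)|<1 on ℝ⁻.
x=-1.78: |R|=1.2363
R=1: x+7/11x²=0 ⇒ x=−11/7=-1.5714; min R=1−1/(4·7/11)=0.6071>−1
Confirm numerically:
  x=-1.506: |R|=0.93730 <1
  x=-1.035: |R|=0.64669 <1
  x=-0.936: |R|=0.62152 <1
  x=-0.912: |R|=0.61729 <1
  x=-2.161: |R|=1.81077 >1
  x=-2.060: |R|=1.64047 >1
  x=-2.027: |R|=1.58765 >1
Stable set (-1.5714, 0).

z* = -1.5714.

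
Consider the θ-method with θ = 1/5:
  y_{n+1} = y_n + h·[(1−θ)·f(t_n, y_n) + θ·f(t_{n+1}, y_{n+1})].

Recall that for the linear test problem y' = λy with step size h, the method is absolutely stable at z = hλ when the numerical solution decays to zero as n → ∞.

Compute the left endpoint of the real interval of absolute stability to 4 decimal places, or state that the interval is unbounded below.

z* = -3.3333.

On y'=λy, z=hλ:
  y_{n+1} = y_n + z·[4/5·y_n + 1/5·y_{n+1}] ⇒ (1 − 1/5z)y_{n+1} = (1 + 4/5z)y_n
  R(z) = (1 + 4/5z)/(1 − 1/5z).

Find x<0 with |R(x)|<1.
x=-0.5: |R|=0.5455
R=−1: 1+4/5x = −1+1/5x ⇒ -3/5x=2 ⇒ x=2/(-3/5)=-3.3333
Confirm numerically:
  x=-2.935: |R|=0.84940 <1
  x=-2.682: |R|=0.74564 <1
  x=-1.484: |R|=0.14436 <1
  x=-3.932: |R|=1.20107 >1
  x=-3.868: |R|=1.18088 >1
  x=-3.581: |R|=1.08659 >1
Stable set (-3.3333, 0).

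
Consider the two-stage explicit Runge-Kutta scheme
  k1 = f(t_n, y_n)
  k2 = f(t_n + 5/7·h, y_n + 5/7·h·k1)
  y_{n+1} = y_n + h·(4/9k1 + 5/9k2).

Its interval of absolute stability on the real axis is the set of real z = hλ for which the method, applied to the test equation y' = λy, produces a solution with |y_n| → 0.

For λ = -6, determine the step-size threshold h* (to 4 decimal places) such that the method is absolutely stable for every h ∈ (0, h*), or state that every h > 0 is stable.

(-2.5200,0); λ=-6 ⇒ h* = (63/25)/6 = 0.4200.

With y'=λy (z=hλ):
  k1=λy_n ⇒ h·k1=z·y_n;  k2=λ(1+5/7z)y_n ⇒ h·k2=z(1+5/7z)y_n
  y_{n+1}/y_n = 1 + 4/9z + 5/9z(1+5/7z) = 1 + z + 25/63z²
  Hence R(z) = 1 + z + 25/63z².

Find x<0 with |R(x)|<1.
x=-1.34: |R|=0.3725
R=1: x+25/63x²=0 ⇒ x=−63/25=-2.5200; min R=1−1/(4·25/63)=0.3700>−1
Confirm numerically:
  x=-1.754: |R|=0.46684 <1
  x=-1.213: |R|=0.37088 <1
  x=-1.131: |R|=0.37660 <1
  x=-1.038: |R|=0.38956 <1
  x=-2.770: |R|=1.27480 >1
  x=-2.745: |R|=1.24509 >1
  x=-2.689: |R|=1.18033 >1
Stable set (-2.5200, 0).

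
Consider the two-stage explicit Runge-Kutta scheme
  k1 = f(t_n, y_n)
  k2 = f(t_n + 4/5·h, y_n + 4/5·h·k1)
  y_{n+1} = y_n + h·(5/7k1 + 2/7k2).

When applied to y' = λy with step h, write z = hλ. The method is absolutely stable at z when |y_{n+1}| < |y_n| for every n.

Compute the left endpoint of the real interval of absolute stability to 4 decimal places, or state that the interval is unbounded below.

Set f=λy, z=hλ:
  k1=λy_n ⇒ h·k1=z·y_n;  k2=λ(1+4/5z)y_n ⇒ h·k2=z(1+4/5z)y_n
  y_{n+1}/y_n = 1 + 5/7z + 2/7z(1+4/5z) = 1 + z + 8/35z²
  so R(z) = 1 + z + 8/35z².

Need |R(x)|<1, x<0.
x=-0.45: |R|=0.5963
R=1: x+8/35x²=0 ⇒ x=−35/8=-4.3750; min R=1−1/(4·8/35)=-0.0938>−1
Confirm numerically:
  x=-3.716: |R|=0.44026 <1
  x=-2.678: |R|=0.03876 <1
  x=-2.370: |R|=0.08614 <1
  x=-4.857: |R|=1.53510 >1
  x=-4.646: |R|=1.28779 >1
Stable set (-4.3750, 0).

left endpoint -4.3750.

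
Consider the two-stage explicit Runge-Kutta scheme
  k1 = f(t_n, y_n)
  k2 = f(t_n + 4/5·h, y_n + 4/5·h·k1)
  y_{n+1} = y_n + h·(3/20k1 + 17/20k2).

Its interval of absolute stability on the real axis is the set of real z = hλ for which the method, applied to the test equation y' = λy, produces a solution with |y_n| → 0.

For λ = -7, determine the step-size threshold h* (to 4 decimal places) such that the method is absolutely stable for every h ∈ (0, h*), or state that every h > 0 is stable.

(-1.4706,0); λ=-7 ⇒ h* = (25/17)/7 = 0.2101.

With y'=λy (z=hλ):
  k1=λy_n ⇒ h·k1=z·y_n;  k2=λ(1+4/5z)y_n ⇒ h·k2=z(1+4/5z)y_n
  y_{n+1}/y_n = 1 + 3/20z + 17/20z(1+4/5z) = 1 + z + 17/25z²
  so R(z) = 1 + z + 17/25z².

Solve |R(x)|<1 on ℝ⁻.
x=-1.79: |R|=1.3888
R=1: x+17/25x²=0 ⇒ x=−25/17=-1.4706; min R=1−1/(4·17/25)=0.6324>−1
Confirm numerically:
  x=-0.788: |R|=0.63424 <1
  x=-0.713: |R|=0.63269 <1
  x=-0.664: |R|=0.63581 <1
  x=-1.835: |R|=1.45471 >1
  x=-1.598: |R|=1.13845 >1
  x=-1.499: |R|=1.02896 >1
Stable set (-1.4706, 0).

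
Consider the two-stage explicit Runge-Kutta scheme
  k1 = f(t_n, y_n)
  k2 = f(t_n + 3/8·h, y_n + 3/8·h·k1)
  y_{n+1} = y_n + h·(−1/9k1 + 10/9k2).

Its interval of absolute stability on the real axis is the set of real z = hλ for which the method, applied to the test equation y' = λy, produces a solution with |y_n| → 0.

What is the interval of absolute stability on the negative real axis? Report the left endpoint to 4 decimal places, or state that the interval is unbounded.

Set f=λy, z=hλ:
  k1=λy_n ⇒ h·k1=z·y_n;  k2=λ(1+3/8z)y_n ⇒ h·k2=z(1+3/8z)y_n
  y_{n+1}/y_n = 1 − 1/9z + 10/9z(1+3/8z) = 1 + z + 5/12z²
  so R(z) = 1 + z + 5/12z².

Need |R(x)|<1, x<0.
x=-0.83: |R|=0.4570
R=1: x+5/12x²=0 ⇒ x=−12/5=-2.4000; min R=1−1/(4·5/12)=0.4000>−1
Confirm numerically:
  x=-2.132: |R|=0.76193 <1
  x=-1.906: |R|=0.60768 <1
  x=-1.803: |R|=0.55150 <1
  x=-2.715: |R|=1.35634 >1
  x=-2.685: |R|=1.31884 >1
  x=-2.651: |R|=1.27725 >1
So |R|<1 on (-2.4000, 0).

z∈(-2.4000,0).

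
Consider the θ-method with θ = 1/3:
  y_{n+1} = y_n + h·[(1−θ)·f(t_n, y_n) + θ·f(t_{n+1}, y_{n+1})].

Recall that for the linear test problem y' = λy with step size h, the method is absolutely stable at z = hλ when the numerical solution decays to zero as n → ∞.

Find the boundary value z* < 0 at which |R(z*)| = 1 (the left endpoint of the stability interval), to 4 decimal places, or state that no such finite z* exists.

With y'=λy (z=hλ):
  y_{n+1} = y_n + z·[2/3·y_n + 1/3·y_{n+1}] ⇒ (1 − 1/3z)y_{n+1} = (1 + 2/3z)y_n
  so R(z) = (1 + 2/3z)/(1 − 1/3z).

Need |R(x)|<1, x<0.
x=-0.93: |R|=0.2901
R=−1: 1+2/3x = −1+1/3x ⇒ -1/3x=2 ⇒ x=2/(-1/3)=-6.0000
Confirm numerically:
  x=-5.892: |R|=0.98785 <1
  x=-4.640: |R|=0.82199 <1
  x=-4.276: |R|=0.76306 <1
  x=-2.901: |R|=0.47483 <1
  x=-6.505: |R|=1.05313 >1
  x=-6.306: |R|=1.03288 >1
So |R|<1 on (-6.0000, 0).

z* = -6.0000.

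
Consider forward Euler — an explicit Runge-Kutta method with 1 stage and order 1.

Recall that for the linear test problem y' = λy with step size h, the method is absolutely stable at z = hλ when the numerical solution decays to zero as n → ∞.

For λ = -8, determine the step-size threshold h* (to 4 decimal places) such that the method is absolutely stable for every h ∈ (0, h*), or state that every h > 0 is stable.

Set f=λy, z=hλ:
  order 1, 1-stage ⇒ R(z)=1+z
  (e.g. R(-0.52)=0.48000, |R|=0.48000)

Solve |R(x)|<1 on ℝ⁻.
x=-0.52: |R|=0.4800
|R(-2.36)|=1.3600 |R(-2.03)|=1.0300 |R(-1.8)|=0.8000
Bisect:
  x_lo=-2.6596 |R|=1.6596  x_hi=-0.1275 |R|=0.8725
  mid=-1.39357 |R|=0.39357 →hi
  mid=-2.02660 |R|=1.02660 →lo
  mid=-1.71009 |R|=0.71009 →hi
  mid=-1.86834 |R|=0.86834 →hi
  mid=-1.94747 |R|=0.94747 →hi
  mid=-1.98704 |R|=0.98704 →hi
  mid=-2.00682 |R|=1.00682 →lo
  mid=-1.99693 |R|=0.99693 →hi
  ...
  [-2.00002,-1.99987] ⇒ x*=-2.0000
Stable set (-2.0000, 0).

(-2.0000,0); λ=-8 ⇒ h* = 0.2500.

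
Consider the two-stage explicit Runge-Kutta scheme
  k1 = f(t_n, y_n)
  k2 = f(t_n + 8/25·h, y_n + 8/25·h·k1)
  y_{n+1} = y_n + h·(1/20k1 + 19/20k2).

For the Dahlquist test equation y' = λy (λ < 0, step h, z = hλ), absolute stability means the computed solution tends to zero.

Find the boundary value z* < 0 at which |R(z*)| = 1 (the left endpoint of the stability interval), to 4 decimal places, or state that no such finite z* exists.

Test eqn y'=λy, z=hλ:
  k1=λy_n ⇒ h·k1=z·y_n;  k2=λ(1+8/25z)y_n ⇒ h·k2=z(1+8/25z)y_n
  y_{n+1}/y_n = 1 + 1/20z + 19/20z(1+8/25z) = 1 + z + 38/125z²
  ⇒ R(z) = 1 + z + 38/125z².

Find x<0 with |R(x)|<1.
x=-1.69: |R|=0.1783
R=1: x+38/125x²=0 ⇒ x=−125/38=-3.2895; min R=1−1/(4·38/125)=0.1776>−1
Confirm numerically:
  x=-2.682: |R|=0.50471 <1
  x=-2.222: |R|=0.27893 <1
  x=-1.461: |R|=0.18789 <1
  x=-3.664: |R|=1.41717 >1
  x=-3.520: |R|=1.24668 >1
Stable set (-3.2895, 0).

z* = -3.2895.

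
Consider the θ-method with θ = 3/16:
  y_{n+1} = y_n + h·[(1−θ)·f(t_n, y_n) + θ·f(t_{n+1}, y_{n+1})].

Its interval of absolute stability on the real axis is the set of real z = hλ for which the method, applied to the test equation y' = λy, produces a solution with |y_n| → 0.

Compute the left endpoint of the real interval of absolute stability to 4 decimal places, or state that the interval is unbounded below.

Set f=λy, z=hλ:
  y_{n+1} = y_n + z·[13/16·y_n + 3/16·y_{n+1}] ⇒ (1 − 3/16z)y_{n+1} = (1 + 13/16z)y_n
  so R(z) = (1 + 13/16z)/(1 − 3/16z).

Boundary: |R(x)|=1, x<0.
x=-1.23: |R|=0.0005
R=−1: 1+13/16x = −1+3/16x ⇒ -5/8x=2 ⇒ x=2/(-5/8)=-3.2000
Confirm numerically:
  x=-2.831: |R|=0.84934 <1
  x=-1.892: |R|=0.39657 <1
  x=-1.700: |R|=0.28910 <1
  x=-3.643: |R|=1.16451 >1
  x=-3.453: |R|=1.09598 >1
So |R|<1 on (-3.2000, 0).

z* = -3.2000.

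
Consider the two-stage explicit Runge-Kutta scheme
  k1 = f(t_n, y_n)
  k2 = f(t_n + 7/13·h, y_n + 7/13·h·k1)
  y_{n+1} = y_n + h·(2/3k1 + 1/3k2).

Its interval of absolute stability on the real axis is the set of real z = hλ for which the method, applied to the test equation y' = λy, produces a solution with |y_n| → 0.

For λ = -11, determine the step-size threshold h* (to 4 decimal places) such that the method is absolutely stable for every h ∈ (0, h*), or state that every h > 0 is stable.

On y'=λy, z=hλ:
  k1=λy_n ⇒ h·k1=z·y_n;  k2=λ(1+7/13z)y_n ⇒ h·k2=z(1+7/13z)y_n
  y_{n+1}/y_n = 1 + 2/3z + 1/3z(1+7/13z) = 1 + z + 7/39z²
  so R(z) = 1 + z + 7/39z².

Find x<0 with |R(x)|<1.
x=-0.77: |R|=0.3364
R=1: x+7/39x²=0 ⇒ x=−39/7=-5.5714; min R=1−1/(4·7/39)=-0.3929>−1
Confirm numerically:
  x=-4.775: |R|=0.31742 <1
  x=-3.031: |R|=0.38206 <1
  x=-2.955: |R|=0.38771 <1
  x=-6.088: |R|=1.56447 >1
  x=-6.061: |R|=1.53259 >1
  x=-5.986: |R|=1.44542 >1
Stable set (-5.5714, 0).

(-5.5714,0); λ=-11 ⇒ h* = (39/7)/11 = 0.5065.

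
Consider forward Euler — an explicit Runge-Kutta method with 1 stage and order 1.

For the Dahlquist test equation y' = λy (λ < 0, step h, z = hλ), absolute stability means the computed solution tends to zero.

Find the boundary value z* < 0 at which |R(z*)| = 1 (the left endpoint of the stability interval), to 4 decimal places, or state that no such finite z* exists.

On y'=λy, z=hλ:
  order 1, 1-stage ⇒ R(z)=1+z
  (e.g. R(-0.44)=0.56000, |R|=0.56000)

Solve |R(x)|<1 on ℝ⁻.
x=-0.44: |R|=0.5600
|R(-1.53)|=0.5300 |R(-0.85)|=0.1500 |R(-0.78)|=0.2200
Bisect:
  x_lo=-2.8508 |R|=1.8508  x_hi=-0.1022 |R|=0.8978
  mid=-1.47646 |R|=0.47646 →hi
  mid=-2.16361 |R|=1.16361 →lo
  mid=-1.82004 |R|=0.82004 →hi
  mid=-1.99183 |R|=0.99183 →hi
  mid=-2.07772 |R|=1.07772 →lo
  mid=-2.03477 |R|=1.03477 →lo
  mid=-2.01330 |R|=1.01330 →lo
  mid=-2.00256 |R|=1.00256 →lo
  mid=-1.99719 |R|=0.99719 →hi
  ...
  [-2.00005,-1.99988] ⇒ x*=-2.0000
Interval (-2.0000, 0).

z* = -2.0000.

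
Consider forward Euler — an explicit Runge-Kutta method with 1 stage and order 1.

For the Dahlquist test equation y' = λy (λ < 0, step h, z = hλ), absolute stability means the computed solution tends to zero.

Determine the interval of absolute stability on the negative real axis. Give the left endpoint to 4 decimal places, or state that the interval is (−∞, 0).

(-2.0000, 0).

Set f=λy, z=hλ:
  order 1, 1-stage ⇒ R(z)=1+z
  (e.g. R(-1.06)=-0.06000, |R|=0.06000)

Need |R(x)|<1, x<0.
x=-1.06: |R|=0.0600
|R(-2.21)|=1.2100 |R(-2.07)|=1.0700 |R(-1.5)|=0.5000
Bisect:
  x_lo=-2.4704 |R|=1.4704  x_hi=-0.2661 |R|=0.7339
  mid=-1.36824 |R|=0.36824 →hi
  mid=-1.91930 |R|=0.91930 →hi
  mid=-2.19483 |R|=1.19483 →lo
  mid=-2.05707 |R|=1.05707 →lo
  mid=-1.98818 |R|=0.98818 →hi
  mid=-2.02262 |R|=1.02262 →lo
  mid=-2.00540 |R|=1.00540 →lo
  mid=-1.99679 |R|=0.99679 →hi
  mid=-2.00110 |R|=1.00110 →lo
  mid=-1.99895 |R|=0.99895 →hi
  ...
  [-2.00002,-1.99989] ⇒ x*=-2.0000
So |R|<1 on (-2.0000, 0).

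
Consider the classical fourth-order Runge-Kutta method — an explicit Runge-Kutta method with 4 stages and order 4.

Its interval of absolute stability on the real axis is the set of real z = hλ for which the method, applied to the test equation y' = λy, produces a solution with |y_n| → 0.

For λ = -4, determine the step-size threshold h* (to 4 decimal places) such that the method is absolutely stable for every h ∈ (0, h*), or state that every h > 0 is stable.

(-2.7853,0); λ=-4 ⇒ h* = 0.6963.

Set f=λy, z=hλ:
  order 4, 4-stage ⇒ R(z)=1+z+z^2/2+z^3/6+z^4/24
  (e.g. R(-1.8)=0.28540, |R|=0.28540)

Need |R(x)|<1, x<0.
x=-1.8: |R|=0.2854
|R(-2.66)|=0.8270 |R(-2.08)|=0.3633 |R(-1.85)|=0.2940
Bisect:
  x_lo=-3.0867 |R|=1.5580  x_hi=-0.2260 |R|=0.7977
  mid=-1.65633 |R|=0.27165 →hi
  mid=-2.37150 |R|=0.53551 →hi
  mid=-2.72909 |R|=0.91851 →hi
  mid=-2.90788 |R|=1.20111 →lo
  mid=-2.81848 |R|=1.05120 →lo
  mid=-2.77378 |R|=0.98279 →hi
  mid=-2.79613 |R|=1.01647 →lo
  ...
  [-2.78531,-2.78513] ⇒ x*=-2.7853
Interval (-2.7853, 0).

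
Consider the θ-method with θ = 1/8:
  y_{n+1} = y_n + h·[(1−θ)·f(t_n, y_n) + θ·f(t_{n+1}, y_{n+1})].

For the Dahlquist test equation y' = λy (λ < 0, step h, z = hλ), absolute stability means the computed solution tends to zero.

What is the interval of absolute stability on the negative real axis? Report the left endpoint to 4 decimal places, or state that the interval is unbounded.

(-2.6667, 0).

Test eqn y'=λy, z=hλ:
  y_{n+1} = y_n + z·[7/8·y_n + 1/8·y_{n+1}] ⇒ (1 − 1/8z)y_{n+1} = (1 + 7/8z)y_n
  R(z) = (1 + 7/8z)/(1 − 1/8z).

Boundary: |R(x)|=1, x<0.
x=-1.37: |R|=0.1697
R=−1: 1+7/8x = −1+1/8x ⇒ -3/4x=2 ⇒ x=2/(-3/4)=-2.6667
Confirm numerically:
  x=-2.365: |R|=0.82537 <1
  x=-2.190: |R|=0.71933 <1
  x=-1.997: |R|=0.59808 <1
  x=-3.247: |R|=1.30959 >1
  x=-2.821: |R|=1.08557 >1
  x=-2.786: |R|=1.06638 >1
Stable set (-2.6667, 0).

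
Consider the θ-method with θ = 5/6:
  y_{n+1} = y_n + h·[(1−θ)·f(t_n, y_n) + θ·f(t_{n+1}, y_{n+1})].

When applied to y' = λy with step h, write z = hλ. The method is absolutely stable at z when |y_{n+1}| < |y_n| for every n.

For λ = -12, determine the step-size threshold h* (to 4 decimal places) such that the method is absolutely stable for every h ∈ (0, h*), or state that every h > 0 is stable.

(−∞, 0) — no finite endpoint. Any h>0 works for λ=-12.

With y'=λy (z=hλ):
  y_{n+1} = y_n + z·[1/6·y_n + 5/6·y_{n+1}] ⇒ (1 − 5/6z)y_{n+1} = (1 + 1/6z)y_n
  so R(z) = (1 + 1/6z)/(1 − 5/6z).

Boundary: |R(x)|=1, x<0.
x=-1.29: |R|=0.3783
x=-2: |R|=0.2500
x=-10: |R|=0.0714
x=-100: |R|=0.1858
θ=5/6≥1/2 ⇒ |1+1/6x|<|1−5/6x| ∀x<0 ⇒ unbounded interval.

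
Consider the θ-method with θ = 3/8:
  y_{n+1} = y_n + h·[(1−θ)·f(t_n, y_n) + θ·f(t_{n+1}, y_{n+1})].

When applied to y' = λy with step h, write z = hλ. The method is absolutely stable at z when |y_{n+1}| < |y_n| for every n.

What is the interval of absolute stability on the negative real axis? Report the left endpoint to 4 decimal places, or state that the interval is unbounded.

On y'=λy, z=hλ:
  y_{n+1} = y_n + z·[5/8·y_n + 3/8·y_{n+1}] ⇒ (1 − 3/8z)y_{n+1} = (1 + 5/8z)y_n
  ⇒ R(z) = (1 + 5/8z)/(1 − 3/8z).

Need |R(x)|<1, x<0.
x=-0.61: |R|=0.5036
R=−1: 1+5/8x = −1+3/8x ⇒ -1/4x=2 ⇒ x=2/(-1/4)=-8.0000
Confirm numerically:
  x=-6.873: |R|=0.92124 <1
  x=-6.061: |R|=0.85189 <1
  x=-5.497: |R|=0.79560 <1
  x=-4.995: |R|=0.73853 <1
  x=-8.476: |R|=1.02848 >1
  x=-8.223: |R|=1.01365 >1
So |R|<1 on (-8.0000, 0).

(-8.0000, 0).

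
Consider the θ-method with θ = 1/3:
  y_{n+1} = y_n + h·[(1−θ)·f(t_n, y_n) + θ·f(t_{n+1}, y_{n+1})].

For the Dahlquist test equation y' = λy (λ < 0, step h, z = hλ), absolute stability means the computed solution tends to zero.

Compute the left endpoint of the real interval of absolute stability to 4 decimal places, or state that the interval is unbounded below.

With y'=λy (z=hλ):
  y_{n+1} = y_n + z·[2/3·y_n + 1/3·y_{n+1}] ⇒ (1 − 1/3z)y_{n+1} = (1 + 2/3z)y_n
  Hence R(z) = (1 + 2/3z)/(1 − 1/3z).

Find x<0 with |R(x)|<1.
x=-0.89: |R|=0.3136
R=−1: 1+2/3x = −1+1/3x ⇒ -1/3x=2 ⇒ x=2/(-1/3)=-6.0000
Confirm numerically:
  x=-4.734: |R|=0.83631 <1
  x=-4.136: |R|=0.73879 <1
  x=-3.026: |R|=0.50647 <1
  x=-6.586: |R|=1.06113 >1
  x=-6.367: |R|=1.03918 >1
So |R|<1 on (-6.0000, 0).

left endpoint -6.0000.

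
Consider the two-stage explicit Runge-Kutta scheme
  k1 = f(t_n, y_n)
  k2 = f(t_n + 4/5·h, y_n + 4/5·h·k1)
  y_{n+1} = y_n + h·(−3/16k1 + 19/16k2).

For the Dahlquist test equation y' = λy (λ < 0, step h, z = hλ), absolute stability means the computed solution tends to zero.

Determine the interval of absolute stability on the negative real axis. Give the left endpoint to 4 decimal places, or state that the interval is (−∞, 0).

Set f=λy, z=hλ:
  k1=λy_n ⇒ h·k1=z·y_n;  k2=λ(1+4/5z)y_n ⇒ h·k2=z(1+4/5z)y_n
  y_{n+1}/y_n = 1 − 3/16z + 19/16z(1+4/5z) = 1 + z + 19/20z²
  R(z) = 1 + z + 19/20z².

Boundary: |R(x)|=1, x<0.
x=-1.32: |R|=1.3353
R=1: x+19/20x²=0 ⇒ x=−20/19=-1.0526; min R=1−1/(4·19/20)=0.7368>−1
Confirm numerically:
  x=-0.945: |R|=0.90337 <1
  x=-0.712: |R|=0.76960 <1
  x=-0.534: |R|=0.73690 <1
  x=-1.577: |R|=1.78558 >1
  x=-1.233: |R|=1.21127 >1
  x=-1.121: |R|=1.07281 >1
Stable set (-1.0526, 0).

z∈(-1.0526,0).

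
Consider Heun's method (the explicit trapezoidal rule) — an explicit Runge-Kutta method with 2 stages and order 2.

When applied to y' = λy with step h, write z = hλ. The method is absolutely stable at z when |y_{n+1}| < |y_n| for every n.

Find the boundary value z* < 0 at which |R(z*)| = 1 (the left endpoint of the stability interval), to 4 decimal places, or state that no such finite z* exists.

z* = -2.0000.

With y'=λy (z=hλ):
  order 2, 2-stage ⇒ R(z)=1+z+z^2/2
  (e.g. R(-0.37)=0.69845, |R|=0.69845)

Find x<0 with |R(x)|<1.
x=-0.37: |R|=0.6985
|R(-2.07)|=1.0724 |R(-1.4)|=0.5800 |R(-0.71)|=0.5421
Bisect:
  x_lo=-2.3610 |R|=1.4261  x_hi=-0.3626 |R|=0.7032
  mid=-1.36177 |R|=0.56544 →hi
  mid=-1.86136 |R|=0.87097 →hi
  mid=-2.11116 |R|=1.11734 →lo
  mid=-1.98626 |R|=0.98636 →hi
  mid=-2.04871 |R|=1.04990 →lo
  mid=-2.01749 |R|=1.01764 →lo
  mid=-2.00187 |R|=1.00188 →lo
  mid=-1.99407 |R|=0.99409 →hi
  mid=-1.99797 |R|=0.99797 →hi
  mid=-1.99992 |R|=0.99992 →hi
  ...
  [-2.00005,-1.99992] ⇒ x*=-2.0000
So |R|<1 on (-2.0000, 0).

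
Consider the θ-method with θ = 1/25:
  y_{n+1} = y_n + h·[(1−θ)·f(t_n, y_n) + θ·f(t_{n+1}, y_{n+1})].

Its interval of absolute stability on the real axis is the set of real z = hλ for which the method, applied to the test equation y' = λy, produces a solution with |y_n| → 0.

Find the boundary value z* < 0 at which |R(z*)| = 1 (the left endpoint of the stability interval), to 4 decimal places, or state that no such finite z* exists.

Test eqn y'=λy, z=hλ:
  y_{n+1} = y_n + z·[24/25·y_n + 1/25·y_{n+1}] ⇒ (1 − 1/25z)y_{n+1} = (1 + 24/25z)y_n
  R(z) = (1 + 24/25z)/(1 − 1/25z).

Boundary: |R(x)|=1, x<0.
x=-1.39: |R|=0.3168
R=−1: 1+24/25x = −1+1/25x ⇒ -23/25x=2 ⇒ x=2/(-23/25)=-2.1739
Confirm numerically:
  x=-1.409: |R|=0.33383 <1
  x=-1.177: |R|=0.12408 <1
  x=-0.891: |R|=0.13966 <1
  x=-0.875: |R|=0.15459 <1
  x=-2.694: |R|=1.43193 >1
  x=-2.307: |R|=1.11210 >1
  x=-2.213: |R|=1.03304 >1
So |R|<1 on (-2.1739, 0).

left endpoint -2.1739.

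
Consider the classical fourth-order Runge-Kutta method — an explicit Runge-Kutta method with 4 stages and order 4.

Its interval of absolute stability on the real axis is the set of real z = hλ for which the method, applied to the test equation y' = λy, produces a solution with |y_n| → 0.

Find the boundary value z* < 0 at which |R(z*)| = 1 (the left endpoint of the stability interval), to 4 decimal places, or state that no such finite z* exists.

On y'=λy, z=hλ:
  order 4, 4-stage ⇒ R(z)=1+z+z^2/2+z^3/6+z^4/24
  (e.g. R(-1.61)=0.27046, |R|=0.27046)

Find x<0 with |R(x)|<1.
x=-1.61: |R|=0.2705
|R(-2.27)|=0.4633 |R(-1.55)|=0.2711 |R(-1.29)|=0.2997
Bisect:
  x_lo=-3.5821 |R|=3.0331  x_hi=-0.1174 |R|=0.8892
  mid=-1.84973 |R|=0.29399 →hi
  mid=-2.71590 |R|=0.90032 →hi
  mid=-3.14898 |R|=1.70183 →lo
  mid=-2.93244 |R|=1.24548 →lo
  mid=-2.82417 |R|=1.06021 →lo
  mid=-2.77003 |R|=0.97724 →hi
  mid=-2.79710 |R|=1.01795 →lo
  mid=-2.78357 |R|=0.99740 →hi
  ...
  [-2.78547,-2.78526] ⇒ x*=-2.7853
Interval (-2.7853, 0).

z* = -2.7853.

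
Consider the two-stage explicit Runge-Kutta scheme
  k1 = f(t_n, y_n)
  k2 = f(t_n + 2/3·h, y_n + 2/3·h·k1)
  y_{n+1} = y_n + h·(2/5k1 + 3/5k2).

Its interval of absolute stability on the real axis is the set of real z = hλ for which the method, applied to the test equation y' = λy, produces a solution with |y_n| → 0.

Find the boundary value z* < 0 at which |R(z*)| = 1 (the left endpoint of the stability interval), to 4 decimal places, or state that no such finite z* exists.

left endpoint -2.5000.

On y'=λy, z=hλ:
  k1=λy_n ⇒ h·k1=z·y_n;  k2=λ(1+2/3z)y_n ⇒ h·k2=z(1+2/3z)y_n
  y_{n+1}/y_n = 1 + 2/5z + 3/5z(1+2/3z) = 1 + z + 2/5z²
  R(z) = 1 + z + 2/5z².

Boundary: |R(x)|=1, x<0.
x=-1.76: |R|=0.4790
R=1: x+2/5x²=0 ⇒ x=−5/2=-2.5000; min R=1−1/(4·2/5)=0.3750>−1
Confirm numerically:
  x=-1.519: |R|=0.40394 <1
  x=-1.440: |R|=0.38944 <1
  x=-1.250: |R|=0.37500 <1
  x=-3.063: |R|=1.68979 >1
  x=-2.883: |R|=1.44168 >1
So |R|<1 on (-2.5000, 0).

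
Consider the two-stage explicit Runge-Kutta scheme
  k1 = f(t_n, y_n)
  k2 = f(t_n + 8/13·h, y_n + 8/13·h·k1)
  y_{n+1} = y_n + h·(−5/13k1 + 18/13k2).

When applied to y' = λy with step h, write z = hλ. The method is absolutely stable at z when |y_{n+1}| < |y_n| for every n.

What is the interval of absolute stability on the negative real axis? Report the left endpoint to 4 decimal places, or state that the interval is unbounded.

(-1.1736, 0).

On y'=λy, z=hλ:
  k1=λy_n ⇒ h·k1=z·y_n;  k2=λ(1+8/13z)y_n ⇒ h·k2=z(1+8/13z)y_n
  y_{n+1}/y_n = 1 − 5/13z + 18/13z(1+8/13z) = 1 + z + 144/169z²
  ⇒ R(z) = 1 + z + 144/169z².

Solve |R(x)|<1 on ℝ⁻.
x=-1.28: |R|=1.1160
R=1: x+144/169x²=0 ⇒ x=−169/144=-1.1736; min R=1−1/(4·144/169)=0.7066>−1
Confirm numerically:
  x=-1.031: |R|=0.87472 <1
  x=-0.948: |R|=0.81776 <1
  x=-0.835: |R|=0.75909 <1
  x=-0.487: |R|=0.71508 <1
  x=-1.563: |R|=1.51858 >1
  x=-1.420: |R|=1.29812 >1
Stable set (-1.1736, 0).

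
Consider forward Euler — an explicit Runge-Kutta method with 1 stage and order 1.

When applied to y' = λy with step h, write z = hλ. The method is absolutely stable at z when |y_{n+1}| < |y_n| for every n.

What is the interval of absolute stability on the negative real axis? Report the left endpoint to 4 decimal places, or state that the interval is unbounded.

z∈(-2.0000,0).

Test eqn y'=λy, z=hλ:
  order 1, 1-stage ⇒ R(z)=1+z
  (e.g. R(-0.79)=0.21000, |R|=0.21000)

Boundary: |R(x)|=1, x<0.
x=-0.79: |R|=0.2100
|R(-2.38)|=1.3800 |R(-1.72)|=0.7200 |R(-1.69)|=0.6900
Bisect:
  x_lo=-2.6262 |R|=1.6262  x_hi=-0.3316 |R|=0.6684
  mid=-1.47890 |R|=0.47890 →hi
  mid=-2.05254 |R|=1.05254 →lo
  mid=-1.76572 |R|=0.76572 →hi
  mid=-1.90913 |R|=0.90913 →hi
  mid=-1.98083 |R|=0.98083 →hi
  mid=-2.01669 |R|=1.01669 →lo
  mid=-1.99876 |R|=0.99876 →hi
  ...
  [-2.00002,-1.99988] ⇒ x*=-2.0000
So |R|<1 on (-2.0000, 0).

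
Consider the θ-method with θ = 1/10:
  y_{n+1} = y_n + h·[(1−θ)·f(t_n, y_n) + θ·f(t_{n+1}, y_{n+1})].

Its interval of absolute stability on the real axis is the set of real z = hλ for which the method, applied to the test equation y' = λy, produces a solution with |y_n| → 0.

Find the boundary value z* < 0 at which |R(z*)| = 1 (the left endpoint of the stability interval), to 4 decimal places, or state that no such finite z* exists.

z* = -2.5000.

Test eqn y'=λy, z=hλ:
  y_{n+1} = y_n + z·[9/10·y_n + 1/10·y_{n+1}] ⇒ (1 − 1/10z)y_{n+1} = (1 + 9/10z)y_n
  ⇒ R(z) = (1 + 9/10z)/(1 − 1/10z).

Find x<0 with |R(x)|<1.
x=-0.57: |R|=0.4607
R=−1: 1+9/10x = −1+1/10x ⇒ -4/5x=2 ⇒ x=2/(-4/5)=-2.5000
Confirm numerically:
  x=-1.943: |R|=0.62689 <1
  x=-1.573: |R|=0.35920 <1
  x=-1.059: |R|=0.04241 <1
  x=-2.989: |R|=1.30118 >1
  x=-2.874: |R|=1.23241 >1
  x=-2.848: |R|=1.21669 >1
Stable set (-2.5000, 0).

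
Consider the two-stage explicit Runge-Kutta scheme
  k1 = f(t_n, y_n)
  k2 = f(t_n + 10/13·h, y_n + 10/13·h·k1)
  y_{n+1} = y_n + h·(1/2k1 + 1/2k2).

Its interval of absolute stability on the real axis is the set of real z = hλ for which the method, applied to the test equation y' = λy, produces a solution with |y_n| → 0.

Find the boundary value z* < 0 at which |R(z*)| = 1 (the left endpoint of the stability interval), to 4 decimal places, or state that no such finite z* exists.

Test eqn y'=λy, z=hλ:
  k1=λy_n ⇒ h·k1=z·y_n;  k2=λ(1+10/13z)y_n ⇒ h·k2=z(1+10/13z)y_n
  y_{n+1}/y_n = 1 + 1/2z + 1/2z(1+10/13z) = 1 + z + 5/13z²
  so R(z) = 1 + z + 5/13z².

Solve |R(x)|<1 on ℝ⁻.
x=-0.58: |R|=0.5494
R=1: x+5/13x²=0 ⇒ x=−13/5=-2.6000; min R=1−1/(4·5/13)=0.3500>−1
Confirm numerically:
  x=-2.219: |R|=0.67483 <1
  x=-1.555: |R|=0.37501 <1
  x=-1.500: |R|=0.36538 <1
  x=-1.141: |R|=0.35972 <1
  x=-2.897: |R|=1.33093 >1
  x=-2.731: |R|=1.13760 >1
  x=-2.649: |R|=1.04992 >1
Stable set (-2.6000, 0).

left endpoint -2.6000.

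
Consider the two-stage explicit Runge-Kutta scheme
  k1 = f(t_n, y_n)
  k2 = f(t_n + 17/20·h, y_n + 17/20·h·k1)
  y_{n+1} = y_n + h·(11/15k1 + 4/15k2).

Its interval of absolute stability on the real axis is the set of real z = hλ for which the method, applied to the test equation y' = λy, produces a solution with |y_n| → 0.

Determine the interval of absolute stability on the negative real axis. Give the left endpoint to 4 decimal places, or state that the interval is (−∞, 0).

(-4.4118, 0).

On y'=λy, z=hλ:
  k1=λy_n ⇒ h·k1=z·y_n;  k2=λ(1+17/20z)y_n ⇒ h·k2=z(1+17/20z)y_n
  y_{n+1}/y_n = 1 + 11/15z + 4/15z(1+17/20z) = 1 + z + 17/75z²
  Hence R(z) = 1 + z + 17/75z².

Need |R(x)|<1, x<0.
x=-1.17: |R|=0.1403
R=1: x+17/75x²=0 ⇒ x=−75/17=-4.4118; min R=1−1/(4·17/75)=-0.1029>−1
Confirm numerically:
  x=-4.156: |R|=0.75906 <1
  x=-2.767: |R|=0.03157 <1
  x=-2.745: |R|=0.03706 <1
  x=-4.852: |R|=1.48416 >1
  x=-4.612: |R|=1.20932 >1
  x=-4.609: |R|=1.20605 >1
So |R|<1 on (-4.4118, 0).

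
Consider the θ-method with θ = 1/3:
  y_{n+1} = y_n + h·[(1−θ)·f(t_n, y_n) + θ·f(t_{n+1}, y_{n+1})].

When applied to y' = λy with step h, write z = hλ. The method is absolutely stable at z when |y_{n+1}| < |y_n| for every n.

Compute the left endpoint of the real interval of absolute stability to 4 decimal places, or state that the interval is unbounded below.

left endpoint -6.0000.

Set f=λy, z=hλ:
  y_{n+1} = y_n + z·[2/3·y_n + 1/3·y_{n+1}] ⇒ (1 − 1/3z)y_{n+1} = (1 + 2/3z)y_n
  Hence R(z) = (1 + 2/3z)/(1 − 1/3z).

Need |R(x)|<1, x<0.
x=-1.76: |R|=0.1092
R=−1: 1+2/3x = −1+1/3x ⇒ -1/3x=2 ⇒ x=2/(-1/3)=-6.0000
Confirm numerically:
  x=-5.674: |R|=0.96242 <1
  x=-5.514: |R|=0.94292 <1
  x=-4.540: |R|=0.80637 <1
  x=-4.355: |R|=0.77634 <1
  x=-6.397: |R|=1.04225 >1
  x=-6.384: |R|=1.04092 >1
  x=-6.338: |R|=1.03620 >1
So |R|<1 on (-6.0000, 0).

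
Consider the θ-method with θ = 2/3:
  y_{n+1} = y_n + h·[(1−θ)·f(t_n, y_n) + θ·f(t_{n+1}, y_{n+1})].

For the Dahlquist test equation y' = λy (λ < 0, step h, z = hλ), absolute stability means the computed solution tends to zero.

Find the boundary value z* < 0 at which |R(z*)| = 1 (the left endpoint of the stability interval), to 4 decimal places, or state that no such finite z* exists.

(−∞, 0) — no finite endpoint.

Set f=λy, z=hλ:
  y_{n+1} = y_n + z·[1/3·y_n + 2/3·y_{n+1}] ⇒ (1 − 2/3z)y_{n+1} = (1 + 1/3z)y_n
  ⇒ R(z) = (1 + 1/3z)/(1 − 2/3z).

Need |R(x)|<1, x<0.
x=-1.1: |R|=0.3654
x=-2: |R|=0.1429
x=-10: |R|=0.3043
x=-100: |R|=0.4778
θ=2/3≥1/2 ⇒ |1+1/3x|<|1−2/3x| ∀x<0 ⇒ interval (−∞,0).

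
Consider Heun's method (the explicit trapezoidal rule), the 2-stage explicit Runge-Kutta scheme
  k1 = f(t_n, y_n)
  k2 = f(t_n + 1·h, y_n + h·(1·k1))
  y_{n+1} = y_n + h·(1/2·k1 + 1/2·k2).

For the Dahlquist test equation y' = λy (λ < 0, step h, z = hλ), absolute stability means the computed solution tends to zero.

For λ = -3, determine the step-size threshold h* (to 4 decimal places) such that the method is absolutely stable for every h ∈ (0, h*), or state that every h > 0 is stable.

On y'=λy, z=hλ:
  order 2, 2-stage ⇒ R(z)=1+z+z^2/2
  (e.g. R(-1.16)=0.51280, |R|=0.51280)

Boundary: |R(x)|=1, x<0.
x=-1.16: |R|=0.5128
|R(-1.92)|=0.9232 |R(-1.5)|=0.6250 |R(-0.83)|=0.5145
Bisect:
  x_lo=-2.4187 |R|=1.5063  x_hi=-0.1773 |R|=0.8385
  mid=-1.29796 |R|=0.54439 →hi
  mid=-1.85831 |R|=0.86835 →hi
  mid=-2.13849 |R|=1.14808 →lo
  mid=-1.99840 |R|=0.99840 →hi
  mid=-2.06844 |R|=1.07079 →lo
  mid=-2.03342 |R|=1.03398 →lo
  mid=-2.01591 |R|=1.01604 →lo
  mid=-2.00716 |R|=1.00718 →lo
  mid=-2.00278 |R|=1.00278 →lo
  mid=-2.00059 |R|=1.00059 →lo
  ...
  [-2.00004,-1.99991] ⇒ x*=-2.0000
So |R|<1 on (-2.0000, 0).

(-2.0000,0); λ=-3 ⇒ h* = 0.6667.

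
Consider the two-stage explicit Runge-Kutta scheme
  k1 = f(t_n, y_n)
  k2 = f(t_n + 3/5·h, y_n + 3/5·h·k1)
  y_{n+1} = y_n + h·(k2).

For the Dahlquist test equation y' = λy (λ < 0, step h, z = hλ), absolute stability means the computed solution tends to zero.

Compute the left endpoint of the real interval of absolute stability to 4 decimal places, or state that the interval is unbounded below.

On y'=λy, z=hλ:
  k1=λy_n ⇒ h·k1=z·y_n;  k2=λ(1+3/5z)y_n ⇒ h·k2=z(1+3/5z)y_n
  y_{n+1}/y_n = 1 + z(1+3/5z) = 1 + z + 3/5z²
  so R(z) = 1 + z + 3/5z².

Find x<0 with |R(x)|<1.
x=-1.18: |R|=0.6554
R=1: x+3/5x²=0 ⇒ x=−5/3=-1.6667; min R=1−1/(4·3/5)=0.5833>−1
Confirm numerically:
  x=-1.579: |R|=0.91694 <1
  x=-1.383: |R|=0.76461 <1
  x=-1.132: |R|=0.63685 <1
  x=-2.134: |R|=1.59837 >1
  x=-2.060: |R|=1.48616 >1
  x=-1.963: |R|=1.34902 >1
So |R|<1 on (-1.6667, 0).

z* = -1.6667.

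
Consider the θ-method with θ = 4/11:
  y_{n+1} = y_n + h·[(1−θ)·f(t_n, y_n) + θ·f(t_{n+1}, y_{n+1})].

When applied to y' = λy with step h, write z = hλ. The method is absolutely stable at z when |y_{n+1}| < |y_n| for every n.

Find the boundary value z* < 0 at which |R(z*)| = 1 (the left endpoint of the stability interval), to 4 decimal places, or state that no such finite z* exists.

left endpoint -7.3333.

With y'=λy (z=hλ):
  y_{n+1} = y_n + z·[7/11·y_n + 4/11·y_{n+1}] ⇒ (1 − 4/11z)y_{n+1} = (1 + 7/11z)y_n
  R(z) = (1 + 7/11z)/(1 − 4/11z).

Boundary: |R(x)|=1, x<0.
x=-0.99: |R|=0.2721
R=−1: 1+7/11x = −1+4/11x ⇒ -3/11x=2 ⇒ x=2/(-3/11)=-7.3333
Confirm numerically:
  x=-5.218: |R|=0.80089 <1
  x=-4.804: |R|=0.74887 <1
  x=-4.184: |R|=0.65936 <1
  x=-2.978: |R|=0.42973 <1
  x=-7.842: |R|=1.03602 >1
  x=-7.432: |R|=1.00727 >1
So |R|<1 on (-7.3333, 0).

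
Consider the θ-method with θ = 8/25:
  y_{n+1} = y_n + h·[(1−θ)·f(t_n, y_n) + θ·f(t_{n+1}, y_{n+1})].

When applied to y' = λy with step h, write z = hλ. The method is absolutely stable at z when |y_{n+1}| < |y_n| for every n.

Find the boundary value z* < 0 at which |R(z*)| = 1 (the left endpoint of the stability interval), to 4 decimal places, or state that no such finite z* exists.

left endpoint -5.5556.

Set f=λy, z=hλ:
  y_{n+1} = y_n + z·[17/25·y_n + 8/25·y_{n+1}] ⇒ (1 − 8/25z)y_{n+1} = (1 + 17/25z)y_n
  Hence R(z) = (1 + 17/25z)/(1 − 8/25z).

Need |R(x)|<1, x<0.
x=-0.55: |R|=0.5323
R=−1: 1+17/25x = −1+8/25x ⇒ -9/25x=2 ⇒ x=2/(-9/25)=-5.5556
Confirm numerically:
  x=-2.567: |R|=0.40932 <1
  x=-2.440: |R|=0.37017 <1
  x=-2.414: |R|=0.36193 <1
  x=-2.340: |R|=0.33806 <1
  x=-5.877: |R|=1.04017 >1
  x=-5.610: |R|=1.00701 >1
Interval (-5.5556, 0).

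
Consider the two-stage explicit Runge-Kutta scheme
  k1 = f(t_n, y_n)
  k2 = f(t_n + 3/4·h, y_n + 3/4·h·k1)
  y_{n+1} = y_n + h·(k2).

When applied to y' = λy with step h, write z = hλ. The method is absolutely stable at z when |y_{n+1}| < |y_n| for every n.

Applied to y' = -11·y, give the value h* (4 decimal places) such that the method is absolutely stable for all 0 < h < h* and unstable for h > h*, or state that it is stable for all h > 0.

With y'=λy (z=hλ):
  k1=λy_n ⇒ h·k1=z·y_n;  k2=λ(1+3/4z)y_n ⇒ h·k2=z(1+3/4z)y_n
  y_{n+1}/y_n = 1 + z(1+3/4z) = 1 + z + 3/4z²
  ⇒ R(z) = 1 + z + 3/4z².

Solve |R(x)|<1 on ℝ⁻.
x=-0.58: |R|=0.6723
R=1: x+3/4x²=0 ⇒ x=−4/3=-1.3333; min R=1−1/(4·3/4)=0.6667>−1
Confirm numerically:
  x=-1.155: |R|=0.84552 <1
  x=-1.122: |R|=0.82216 <1
  x=-0.870: |R|=0.69768 <1
  x=-1.845: |R|=1.70802 >1
  x=-1.672: |R|=1.42469 >1
  x=-1.392: |R|=1.06125 >1
Stable set (-1.3333, 0).

(-1.3333,0); λ=-11 ⇒ h* = (4/3)/11 = 0.1212.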